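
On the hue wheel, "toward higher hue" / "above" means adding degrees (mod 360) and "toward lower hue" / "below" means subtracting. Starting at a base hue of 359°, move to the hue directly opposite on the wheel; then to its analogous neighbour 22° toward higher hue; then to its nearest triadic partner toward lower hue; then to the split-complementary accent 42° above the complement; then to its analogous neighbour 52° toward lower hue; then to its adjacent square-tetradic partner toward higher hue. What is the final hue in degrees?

341°

complement +180°: 359 + 180 = 539 → 539 − 360 = 179°
analog 22° ↑ +22°: 179 + 22 = 201°
triadic ↓ −120°: 201 − 120 = 81°
split-comp 42° ↑ +222°: 81 + 222 = 303°
analog 52° ↓ −52°: 303 − 52 = 251°
square ↑ +90°: 251 + 90 = 341°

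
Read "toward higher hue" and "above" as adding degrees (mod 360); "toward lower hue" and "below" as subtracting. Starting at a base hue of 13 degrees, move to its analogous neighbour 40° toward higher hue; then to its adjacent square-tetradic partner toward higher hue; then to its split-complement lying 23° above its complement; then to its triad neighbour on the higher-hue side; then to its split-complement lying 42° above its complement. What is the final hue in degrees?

analog 40° ↑ +40°: 13 + 40 = 53°
square ↑ +90°: 53 + 90 = 143°
split-comp 23° ↑ +203°: 143 + 203 = 346°
triadic ↑ +120°: 346 + 120 = 466 → 466 − 360 = 106°
split-comp 42° ↑ +222°: 106 + 222 = 328°

328°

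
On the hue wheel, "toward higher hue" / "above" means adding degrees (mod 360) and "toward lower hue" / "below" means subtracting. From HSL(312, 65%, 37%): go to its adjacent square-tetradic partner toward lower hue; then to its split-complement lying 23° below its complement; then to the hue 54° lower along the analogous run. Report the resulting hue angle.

square ↓ −90°: 312 − 90 = 222°
split-comp 23° ↓ +157°: 222 + 157 = 379 → 379 − 360 = 19°
analog 54° ↓ −54°: 19 − 54 = -35 → -35 + 360 = 325°

325°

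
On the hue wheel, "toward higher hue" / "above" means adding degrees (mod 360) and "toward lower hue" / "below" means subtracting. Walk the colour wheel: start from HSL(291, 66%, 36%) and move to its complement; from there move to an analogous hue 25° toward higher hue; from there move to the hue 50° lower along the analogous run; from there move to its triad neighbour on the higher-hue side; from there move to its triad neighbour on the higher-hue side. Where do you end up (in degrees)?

326°

complement +180°: 291 + 180 = 471 → 471 − 360 = 111°
analog 25° ↑ +25°: 111 + 25 = 136°
analog 50° ↓ −50°: 136 − 50 = 86°
triadic ↑ +120°: 86 + 120 = 206°
triadic ↑ +120°: 206 + 120 = 326°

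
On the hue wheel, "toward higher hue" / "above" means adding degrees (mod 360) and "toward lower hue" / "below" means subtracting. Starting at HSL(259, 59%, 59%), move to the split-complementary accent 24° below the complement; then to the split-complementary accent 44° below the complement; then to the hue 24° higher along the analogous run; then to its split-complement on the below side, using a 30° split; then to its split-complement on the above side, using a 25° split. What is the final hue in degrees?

210°

split-comp 24° ↓ +156°: 259 + 156 = 415 → 415 − 360 = 55°
split-comp 44° ↓ +136°: 55 + 136 = 191°
analog 24° ↑ +24°: 191 + 24 = 215°
split-comp 30° ↓ +150°: 215 + 150 = 365 → 365 − 360 = 5°
split-comp 25° ↑ +205°: 5 + 205 = 210°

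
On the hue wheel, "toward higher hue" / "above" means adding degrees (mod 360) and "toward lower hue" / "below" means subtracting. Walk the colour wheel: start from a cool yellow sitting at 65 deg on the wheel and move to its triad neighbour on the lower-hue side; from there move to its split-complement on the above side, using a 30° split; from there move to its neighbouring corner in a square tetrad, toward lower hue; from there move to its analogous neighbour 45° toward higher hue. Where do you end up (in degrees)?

triadic ↓ −120°: 65 − 120 = -55 → -55 + 360 = 305°
split-comp 30° ↑ +210°: 305 + 210 = 515 → 515 − 360 = 155°
square ↓ −90°: 155 − 90 = 65°
analog 45° ↑ +45°: 65 + 45 = 110°

110°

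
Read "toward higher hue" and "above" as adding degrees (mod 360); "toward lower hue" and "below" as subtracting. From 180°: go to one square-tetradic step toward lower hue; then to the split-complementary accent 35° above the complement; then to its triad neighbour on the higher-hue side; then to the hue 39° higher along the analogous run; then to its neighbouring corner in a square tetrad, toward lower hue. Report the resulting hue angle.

−90° (square ↓): 180 − 90 = 90°
+215° (split-comp 35° ↑): 90 + 215 = 305°
+120° (triadic ↑): 305 + 120 = 425 → 425 − 360 = 65°
+39° (analog 39° ↑): 65 + 39 = 104°
−90° (square ↓): 104 − 90 = 14°

14°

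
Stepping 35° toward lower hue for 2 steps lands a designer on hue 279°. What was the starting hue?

349°

2 steps of 35° (toward lower hue) give a net shift of −70°.
Start = end − shift: 279 + 70 = 349°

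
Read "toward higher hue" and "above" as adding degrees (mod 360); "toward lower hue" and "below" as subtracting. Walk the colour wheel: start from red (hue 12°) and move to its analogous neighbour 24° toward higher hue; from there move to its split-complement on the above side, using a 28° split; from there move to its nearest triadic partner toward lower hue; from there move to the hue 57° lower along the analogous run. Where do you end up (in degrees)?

analog 24° ↑ +24°: 12 + 24 = 36°
split-comp 28° ↑ +208°: 36 + 208 = 244°
triadic ↓ −120°: 244 − 120 = 124°
analog 57° ↓ −57°: 124 − 57 = 67°

67°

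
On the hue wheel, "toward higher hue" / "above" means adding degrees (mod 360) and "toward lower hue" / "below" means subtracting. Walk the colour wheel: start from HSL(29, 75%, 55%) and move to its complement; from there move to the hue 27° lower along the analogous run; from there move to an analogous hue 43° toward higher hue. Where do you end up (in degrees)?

complement +180°: 29 + 180 = 209°
analog 27° ↓ −27°: 209 − 27 = 182°
analog 43° ↑ +43°: 182 + 43 = 225°

225°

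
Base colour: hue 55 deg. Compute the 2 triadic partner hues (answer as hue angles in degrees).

175° and 295°

A triad places three hues 120° apart.
55 + 120 = 175°
55 + 240 = 295°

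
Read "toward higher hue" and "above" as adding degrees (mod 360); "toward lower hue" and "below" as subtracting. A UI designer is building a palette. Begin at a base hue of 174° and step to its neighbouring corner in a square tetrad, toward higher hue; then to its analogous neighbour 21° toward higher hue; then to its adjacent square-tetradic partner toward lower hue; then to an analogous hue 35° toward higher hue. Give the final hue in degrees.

230°

+90° (square ↑): 174 + 90 = 264°
+21° (analog 21° ↑): 264 + 21 = 285°
−90° (square ↓): 285 − 90 = 195°
+35° (analog 35° ↑): 195 + 35 = 230°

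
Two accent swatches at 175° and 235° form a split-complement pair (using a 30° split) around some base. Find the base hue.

The accents sit 30° either side of the complement, so the complement is their short-arc midpoint on the wheel.
Short-arc midpoint of 175° and 235°: 205°.
Base is 180° from the complement: 205 − 180 = 25°

25°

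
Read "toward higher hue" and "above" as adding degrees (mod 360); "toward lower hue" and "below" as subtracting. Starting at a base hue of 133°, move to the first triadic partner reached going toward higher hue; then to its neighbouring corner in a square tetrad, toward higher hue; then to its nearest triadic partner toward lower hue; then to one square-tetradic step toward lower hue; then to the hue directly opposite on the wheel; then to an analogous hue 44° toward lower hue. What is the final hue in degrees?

133 + 120 = 253°   (triadic ↑)
253 + 90 = 343°   (square ↑)
343 − 120 = 223°   (triadic ↓)
223 − 90 = 133°   (square ↓)
133 + 180 = 313°   (complement)
313 − 44 = 269°   (analog 44° ↓)

269°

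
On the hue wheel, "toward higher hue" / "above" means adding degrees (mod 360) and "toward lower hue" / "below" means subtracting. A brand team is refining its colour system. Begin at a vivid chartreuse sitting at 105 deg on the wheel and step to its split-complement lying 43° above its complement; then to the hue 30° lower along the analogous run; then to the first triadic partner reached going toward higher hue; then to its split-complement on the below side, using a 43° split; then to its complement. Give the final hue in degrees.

105 + 223 = 328°   (split-comp 43° ↑)
328 − 30 = 298°   (analog 30° ↓)
298 + 120 = 418 → 418 − 360 = 58°   (triadic ↑)
58 + 137 = 195°   (split-comp 43° ↓)
195 + 180 = 375 → 375 − 360 = 15°   (complement)

15°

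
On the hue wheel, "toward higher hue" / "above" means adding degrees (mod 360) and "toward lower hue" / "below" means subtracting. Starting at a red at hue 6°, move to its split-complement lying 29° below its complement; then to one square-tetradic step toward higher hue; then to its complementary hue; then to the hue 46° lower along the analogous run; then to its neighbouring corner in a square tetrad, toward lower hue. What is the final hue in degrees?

split-comp 29° ↓ +151°: 6 + 151 = 157°
square ↑ +90°: 157 + 90 = 247°
complement +180°: 247 + 180 = 427 → 427 − 360 = 67°
analog 46° ↓ −46°: 67 − 46 = 21°
square ↓ −90°: 21 − 90 = -69 → -69 + 360 = 291°

291°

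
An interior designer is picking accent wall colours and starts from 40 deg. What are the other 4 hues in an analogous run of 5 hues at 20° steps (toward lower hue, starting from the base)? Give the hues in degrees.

Analogous hues sit every 20° along the wheel.
40 − 20 = 20°
40 − 40 = 0°
40 − 60 = -20 → -20 + 360 = 340°
40 − 80 = -40 → -40 + 360 = 320°

20°, 0°, 340° and 320°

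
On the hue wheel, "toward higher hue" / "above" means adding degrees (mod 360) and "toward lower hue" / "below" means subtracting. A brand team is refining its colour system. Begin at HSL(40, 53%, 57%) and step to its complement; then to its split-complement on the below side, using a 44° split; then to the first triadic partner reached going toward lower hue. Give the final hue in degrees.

+180° (complement): 40 + 180 = 220°
+136° (split-comp 44° ↓): 220 + 136 = 356°
−120° (triadic ↓): 356 − 120 = 236°

236°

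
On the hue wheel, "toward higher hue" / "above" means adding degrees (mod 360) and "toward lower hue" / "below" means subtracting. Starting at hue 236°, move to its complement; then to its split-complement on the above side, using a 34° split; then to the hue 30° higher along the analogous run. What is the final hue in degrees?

236 + 180 = 416 → 416 − 360 = 56°   (complement)
56 + 214 = 270°   (split-comp 34° ↑)
270 + 30 = 300°   (analog 30° ↑)

300°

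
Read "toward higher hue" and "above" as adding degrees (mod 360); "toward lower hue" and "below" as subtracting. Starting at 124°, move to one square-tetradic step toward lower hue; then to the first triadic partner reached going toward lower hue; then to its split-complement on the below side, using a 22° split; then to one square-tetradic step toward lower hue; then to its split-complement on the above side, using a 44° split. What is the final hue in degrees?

−90° (square ↓): 124 − 90 = 34°
−120° (triadic ↓): 34 − 120 = -86 → -86 + 360 = 274°
+158° (split-comp 22° ↓): 274 + 158 = 432 → 432 − 360 = 72°
−90° (square ↓): 72 − 90 = -18 → -18 + 360 = 342°
+224° (split-comp 44° ↑): 342 + 224 = 566 → 566 − 360 = 206°

206°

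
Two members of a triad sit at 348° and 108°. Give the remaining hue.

A triad spaces three hues 120° apart.
The full set is {108°, 228°, 348°}.

228°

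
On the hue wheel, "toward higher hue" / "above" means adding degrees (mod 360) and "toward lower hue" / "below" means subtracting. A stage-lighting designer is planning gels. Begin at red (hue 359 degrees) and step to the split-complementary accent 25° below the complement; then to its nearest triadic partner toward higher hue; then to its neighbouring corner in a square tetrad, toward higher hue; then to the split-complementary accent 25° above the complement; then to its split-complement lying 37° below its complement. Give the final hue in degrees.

352°

split-comp 25° ↓ +155°: 359 + 155 = 514 → 514 − 360 = 154°
triadic ↑ +120°: 154 + 120 = 274°
square ↑ +90°: 274 + 90 = 364 → 364 − 360 = 4°
split-comp 25° ↑ +205°: 4 + 205 = 209°
split-comp 37° ↓ +143°: 209 + 143 = 352°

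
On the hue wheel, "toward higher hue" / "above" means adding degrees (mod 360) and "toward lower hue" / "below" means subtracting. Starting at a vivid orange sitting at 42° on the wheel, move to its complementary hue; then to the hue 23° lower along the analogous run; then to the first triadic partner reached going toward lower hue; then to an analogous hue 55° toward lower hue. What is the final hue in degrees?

24°

+180° (complement): 42 + 180 = 222°
−23° (analog 23° ↓): 222 − 23 = 199°
−120° (triadic ↓): 199 − 120 = 79°
−55° (analog 55° ↓): 79 − 55 = 24°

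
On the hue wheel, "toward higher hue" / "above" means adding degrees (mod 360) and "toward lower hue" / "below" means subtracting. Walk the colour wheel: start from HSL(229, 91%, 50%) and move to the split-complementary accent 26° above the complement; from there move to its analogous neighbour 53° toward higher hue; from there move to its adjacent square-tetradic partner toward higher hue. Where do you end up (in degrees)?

218°

split-comp 26° ↑ +206°: 229 + 206 = 435 → 435 − 360 = 75°
analog 53° ↑ +53°: 75 + 53 = 128°
square ↑ +90°: 128 + 90 = 218°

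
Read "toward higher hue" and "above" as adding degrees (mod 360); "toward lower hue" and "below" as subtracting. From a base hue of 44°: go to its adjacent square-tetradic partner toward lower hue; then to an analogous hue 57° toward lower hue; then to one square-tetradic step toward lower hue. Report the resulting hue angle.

square ↓ −90°: 44 − 90 = -46 → -46 + 360 = 314°
analog 57° ↓ −57°: 314 − 57 = 257°
square ↓ −90°: 257 − 90 = 167°

167°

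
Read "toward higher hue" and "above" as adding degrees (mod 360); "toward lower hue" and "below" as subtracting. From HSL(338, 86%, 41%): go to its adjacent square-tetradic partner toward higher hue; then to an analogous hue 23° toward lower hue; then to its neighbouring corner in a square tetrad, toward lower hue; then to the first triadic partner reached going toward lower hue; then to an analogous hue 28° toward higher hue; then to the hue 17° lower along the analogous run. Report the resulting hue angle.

206°

square ↑ +90°: 338 + 90 = 428 → 428 − 360 = 68°
analog 23° ↓ −23°: 68 − 23 = 45°
square ↓ −90°: 45 − 90 = -45 → -45 + 360 = 315°
triadic ↓ −120°: 315 − 120 = 195°
analog 28° ↑ +28°: 195 + 28 = 223°
analog 17° ↓ −17°: 223 − 17 = 206°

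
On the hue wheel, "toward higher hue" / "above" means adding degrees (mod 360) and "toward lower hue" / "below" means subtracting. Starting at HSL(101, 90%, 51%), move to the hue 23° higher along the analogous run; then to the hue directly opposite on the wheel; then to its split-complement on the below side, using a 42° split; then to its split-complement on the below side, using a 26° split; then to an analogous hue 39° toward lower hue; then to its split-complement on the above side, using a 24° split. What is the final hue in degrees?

41°

101 + 23 = 124°   (analog 23° ↑)
124 + 180 = 304°   (complement)
304 + 138 = 442 → 442 − 360 = 82°   (split-comp 42° ↓)
82 + 154 = 236°   (split-comp 26° ↓)
236 − 39 = 197°   (analog 39° ↓)
197 + 204 = 401 → 401 − 360 = 41°   (split-comp 24° ↑)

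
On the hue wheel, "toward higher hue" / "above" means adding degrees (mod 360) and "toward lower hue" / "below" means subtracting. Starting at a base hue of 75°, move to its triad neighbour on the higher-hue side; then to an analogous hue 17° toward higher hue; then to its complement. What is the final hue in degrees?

32°

+120° (triadic ↑): 75 + 120 = 195°
+17° (analog 17° ↑): 195 + 17 = 212°
+180° (complement): 212 + 180 = 392 → 392 − 360 = 32°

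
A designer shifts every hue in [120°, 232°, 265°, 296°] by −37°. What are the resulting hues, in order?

83°, 195°, 228°, 259°

120 − 37 = 83°
232 − 37 = 195°
265 − 37 = 228°
296 − 37 = 259°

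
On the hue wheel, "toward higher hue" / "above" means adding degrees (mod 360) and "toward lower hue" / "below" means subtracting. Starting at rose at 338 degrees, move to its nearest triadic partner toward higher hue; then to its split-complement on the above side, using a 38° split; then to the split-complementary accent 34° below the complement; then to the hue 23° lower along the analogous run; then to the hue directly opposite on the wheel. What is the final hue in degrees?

triadic ↑ +120°: 338 + 120 = 458 → 458 − 360 = 98°
split-comp 38° ↑ +218°: 98 + 218 = 316°
split-comp 34° ↓ +146°: 316 + 146 = 462 → 462 − 360 = 102°
analog 23° ↓ −23°: 102 − 23 = 79°
complement +180°: 79 + 180 = 259°

259°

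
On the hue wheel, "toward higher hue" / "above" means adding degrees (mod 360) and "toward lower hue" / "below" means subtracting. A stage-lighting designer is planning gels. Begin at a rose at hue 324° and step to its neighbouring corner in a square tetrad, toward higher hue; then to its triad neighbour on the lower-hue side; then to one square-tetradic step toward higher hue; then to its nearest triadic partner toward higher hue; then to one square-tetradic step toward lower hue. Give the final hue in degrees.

324 + 90 = 414 → 414 − 360 = 54°   (square ↑)
54 − 120 = -66 → -66 + 360 = 294°   (triadic ↓)
294 + 90 = 384 → 384 − 360 = 24°   (square ↑)
24 + 120 = 144°   (triadic ↑)
144 − 90 = 54°   (square ↓)

54°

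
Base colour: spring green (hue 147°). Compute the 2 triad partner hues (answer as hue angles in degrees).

A triad places three hues 120° apart.
147 + 120 = 267°
147 + 240 = 387 → 387 − 360 = 27°

267° and 27°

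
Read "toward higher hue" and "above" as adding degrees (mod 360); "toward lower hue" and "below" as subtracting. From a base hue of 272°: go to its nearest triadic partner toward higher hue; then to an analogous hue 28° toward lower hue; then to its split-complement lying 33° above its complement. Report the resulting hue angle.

+120° (triadic ↑): 272 + 120 = 392 → 392 − 360 = 32°
−28° (analog 28° ↓): 32 − 28 = 4°
+213° (split-comp 33° ↑): 4 + 213 = 217°

217°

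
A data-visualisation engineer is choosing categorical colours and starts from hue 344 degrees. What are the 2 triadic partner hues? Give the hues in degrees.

104° and 224°

A triad places three hues 120° apart.
344 + 120 = 464 → 464 − 360 = 104°
344 + 240 = 584 → 584 − 360 = 224°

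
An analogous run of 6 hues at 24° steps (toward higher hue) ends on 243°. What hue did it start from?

123°

5 steps of 24° (toward higher hue) give a net shift of +120°.
Start = end − shift: 243 − 120 = 123°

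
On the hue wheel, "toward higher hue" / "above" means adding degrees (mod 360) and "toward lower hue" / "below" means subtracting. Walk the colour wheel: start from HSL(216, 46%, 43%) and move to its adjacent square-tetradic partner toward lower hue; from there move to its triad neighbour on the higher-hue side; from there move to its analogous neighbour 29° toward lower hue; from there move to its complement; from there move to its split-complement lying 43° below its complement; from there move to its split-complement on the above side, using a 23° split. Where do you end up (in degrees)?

square ↓ −90°: 216 − 90 = 126°
triadic ↑ +120°: 126 + 120 = 246°
analog 29° ↓ −29°: 246 − 29 = 217°
complement +180°: 217 + 180 = 397 → 397 − 360 = 37°
split-comp 43° ↓ +137°: 37 + 137 = 174°
split-comp 23° ↑ +203°: 174 + 203 = 377 → 377 − 360 = 17°

17°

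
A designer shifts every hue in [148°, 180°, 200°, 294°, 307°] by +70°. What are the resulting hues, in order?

218°, 250°, 270°, 4°, 17°

148 + 70 = 218°
180 + 70 = 250°
200 + 70 = 270°
294 + 70 = 364 → 364 − 360 = 4°
307 + 70 = 377 → 377 − 360 = 17°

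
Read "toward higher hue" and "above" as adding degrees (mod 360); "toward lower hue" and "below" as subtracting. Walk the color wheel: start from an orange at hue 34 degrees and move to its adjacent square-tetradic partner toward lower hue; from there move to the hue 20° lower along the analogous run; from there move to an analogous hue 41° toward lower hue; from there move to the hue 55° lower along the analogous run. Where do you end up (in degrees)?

188°

−90° (square ↓): 34 − 90 = -56 → -56 + 360 = 304°
−20° (analog 20° ↓): 304 − 20 = 284°
−41° (analog 41° ↓): 284 − 41 = 243°
−55° (analog 55° ↓): 243 − 55 = 188°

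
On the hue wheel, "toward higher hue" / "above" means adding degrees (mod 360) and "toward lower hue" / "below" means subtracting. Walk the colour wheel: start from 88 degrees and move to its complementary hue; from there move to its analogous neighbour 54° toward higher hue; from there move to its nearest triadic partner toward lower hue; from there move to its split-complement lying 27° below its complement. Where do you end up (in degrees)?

355°

complement +180°: 88 + 180 = 268°
analog 54° ↑ +54°: 268 + 54 = 322°
triadic ↓ −120°: 322 − 120 = 202°
split-comp 27° ↓ +153°: 202 + 153 = 355°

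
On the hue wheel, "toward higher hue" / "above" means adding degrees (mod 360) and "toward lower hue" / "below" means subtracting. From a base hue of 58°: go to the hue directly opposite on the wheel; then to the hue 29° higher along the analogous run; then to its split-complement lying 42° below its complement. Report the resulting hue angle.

45°

complement +180°: 58 + 180 = 238°
analog 29° ↑ +29°: 238 + 29 = 267°
split-comp 42° ↓ +138°: 267 + 138 = 405 → 405 − 360 = 45°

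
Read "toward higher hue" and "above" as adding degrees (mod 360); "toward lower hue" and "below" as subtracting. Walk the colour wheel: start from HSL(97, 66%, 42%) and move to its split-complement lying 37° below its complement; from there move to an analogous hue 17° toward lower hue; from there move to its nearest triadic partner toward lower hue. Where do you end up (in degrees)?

103°

97 + 143 = 240°   (split-comp 37° ↓)
240 − 17 = 223°   (analog 17° ↓)
223 − 120 = 103°   (triadic ↓)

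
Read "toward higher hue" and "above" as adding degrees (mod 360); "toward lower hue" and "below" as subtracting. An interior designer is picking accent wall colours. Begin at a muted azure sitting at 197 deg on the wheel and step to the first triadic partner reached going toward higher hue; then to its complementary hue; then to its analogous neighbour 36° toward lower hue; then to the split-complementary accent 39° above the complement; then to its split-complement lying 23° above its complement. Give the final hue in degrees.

197 + 120 = 317°   (triadic ↑)
317 + 180 = 497 → 497 − 360 = 137°   (complement)
137 − 36 = 101°   (analog 36° ↓)
101 + 219 = 320°   (split-comp 39° ↑)
320 + 203 = 523 → 523 − 360 = 163°   (split-comp 23° ↑)

163°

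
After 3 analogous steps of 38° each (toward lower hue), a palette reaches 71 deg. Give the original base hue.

185°

3 steps of 38° (toward lower hue) give a net shift of −114°.
Start = end − shift: 71 + 114 = 185°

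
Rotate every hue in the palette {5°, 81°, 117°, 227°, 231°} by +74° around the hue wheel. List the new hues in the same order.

79°, 155°, 191°, 301°, 305°

5 + 74 = 79°
81 + 74 = 155°
117 + 74 = 191°
227 + 74 = 301°
231 + 74 = 305°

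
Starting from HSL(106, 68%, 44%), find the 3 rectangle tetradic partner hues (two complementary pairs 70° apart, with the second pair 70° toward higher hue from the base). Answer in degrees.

176°, 286° and 356°

A rectangular tetradic uses two complementary pairs 70° apart: offsets 0°, 70°, 180°, 250°.
106 + 70 = 176°
106 + 180 = 286°
106 + 250 = 356°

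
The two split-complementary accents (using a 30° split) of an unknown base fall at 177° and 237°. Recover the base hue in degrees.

The accents sit 30° either side of the complement, so the complement is their short-arc midpoint on the wheel.
Short-arc midpoint of 177° and 237°: 207°.
Base is 180° from the complement: 207 − 180 = 27°

27°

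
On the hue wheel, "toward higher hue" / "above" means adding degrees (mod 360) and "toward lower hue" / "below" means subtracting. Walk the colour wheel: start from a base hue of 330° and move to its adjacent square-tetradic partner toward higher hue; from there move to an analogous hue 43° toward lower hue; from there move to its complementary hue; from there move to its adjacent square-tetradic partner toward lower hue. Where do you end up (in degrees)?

107°

square ↑ +90°: 330 + 90 = 420 → 420 − 360 = 60°
analog 43° ↓ −43°: 60 − 43 = 17°
complement +180°: 17 + 180 = 197°
square ↓ −90°: 197 − 90 = 107°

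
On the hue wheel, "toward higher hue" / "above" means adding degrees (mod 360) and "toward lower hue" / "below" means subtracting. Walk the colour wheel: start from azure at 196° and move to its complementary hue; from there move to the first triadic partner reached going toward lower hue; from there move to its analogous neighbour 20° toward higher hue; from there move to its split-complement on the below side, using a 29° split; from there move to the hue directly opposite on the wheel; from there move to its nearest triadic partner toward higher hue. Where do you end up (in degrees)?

196 + 180 = 376 → 376 − 360 = 16°   (complement)
16 − 120 = -104 → -104 + 360 = 256°   (triadic ↓)
256 + 20 = 276°   (analog 20° ↑)
276 + 151 = 427 → 427 − 360 = 67°   (split-comp 29° ↓)
67 + 180 = 247°   (complement)
247 + 120 = 367 → 367 − 360 = 7°   (triadic ↑)

7°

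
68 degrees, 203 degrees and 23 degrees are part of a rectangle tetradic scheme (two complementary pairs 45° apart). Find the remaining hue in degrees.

A rectangular tetradic uses two complementary pairs 45° apart: offsets 0°, 45°, 180°, 225°.
Among {23°, 68°, 203°}, 23° and 203° are a 180° pair.
The remaining hue 68° needs its own complement: 68 + 180 = 248°

248°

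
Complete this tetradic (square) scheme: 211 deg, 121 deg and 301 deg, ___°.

31°

A square tetradic scheme places four hues every 90°.
The full set through 121° is {31°, 121°, 211°, 301°}.
Given {121°, 211°, 301°}, the missing hue is 31°.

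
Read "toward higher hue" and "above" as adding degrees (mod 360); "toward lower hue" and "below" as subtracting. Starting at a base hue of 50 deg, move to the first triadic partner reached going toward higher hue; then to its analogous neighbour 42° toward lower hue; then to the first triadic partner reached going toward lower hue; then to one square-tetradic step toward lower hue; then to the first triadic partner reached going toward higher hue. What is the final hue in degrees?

triadic ↑ +120°: 50 + 120 = 170°
analog 42° ↓ −42°: 170 − 42 = 128°
triadic ↓ −120°: 128 − 120 = 8°
square ↓ −90°: 8 − 90 = -82 → -82 + 360 = 278°
triadic ↑ +120°: 278 + 120 = 398 → 398 − 360 = 38°

38°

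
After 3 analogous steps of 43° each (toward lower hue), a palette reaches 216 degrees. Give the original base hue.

3 steps of 43° (toward lower hue) give a net shift of −129°.
Start = end − shift: 216 + 129 = 345°

345°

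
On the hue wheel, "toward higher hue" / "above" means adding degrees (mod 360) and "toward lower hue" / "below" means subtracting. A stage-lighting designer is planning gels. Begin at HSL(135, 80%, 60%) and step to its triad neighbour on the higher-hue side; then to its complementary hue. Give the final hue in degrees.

+120° (triadic ↑): 135 + 120 = 255°
+180° (complement): 255 + 180 = 435 → 435 − 360 = 75°

75°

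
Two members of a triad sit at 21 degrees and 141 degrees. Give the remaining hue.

261°

A triad spaces three hues 120° apart.
The full set is {21°, 141°, 261°}.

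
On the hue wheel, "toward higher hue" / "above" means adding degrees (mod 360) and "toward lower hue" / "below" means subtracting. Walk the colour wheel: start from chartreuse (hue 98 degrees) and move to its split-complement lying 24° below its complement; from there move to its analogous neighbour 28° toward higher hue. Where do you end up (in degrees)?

282°

98 + 156 = 254°   (split-comp 24° ↓)
254 + 28 = 282°   (analog 28° ↑)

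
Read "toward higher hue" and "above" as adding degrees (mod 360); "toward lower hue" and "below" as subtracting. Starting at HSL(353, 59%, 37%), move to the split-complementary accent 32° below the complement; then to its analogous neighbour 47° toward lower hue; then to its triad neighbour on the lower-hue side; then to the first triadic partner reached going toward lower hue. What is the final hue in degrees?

214°

split-comp 32° ↓ +148°: 353 + 148 = 501 → 501 − 360 = 141°
analog 47° ↓ −47°: 141 − 47 = 94°
triadic ↓ −120°: 94 − 120 = -26 → -26 + 360 = 334°
triadic ↓ −120°: 334 − 120 = 214°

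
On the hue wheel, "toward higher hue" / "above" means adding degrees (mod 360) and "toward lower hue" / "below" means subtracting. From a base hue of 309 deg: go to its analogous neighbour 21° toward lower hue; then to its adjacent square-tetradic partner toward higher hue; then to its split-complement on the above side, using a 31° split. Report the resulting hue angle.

−21° (analog 21° ↓): 309 − 21 = 288°
+90° (square ↑): 288 + 90 = 378 → 378 − 360 = 18°
+211° (split-comp 31° ↑): 18 + 211 = 229°

229°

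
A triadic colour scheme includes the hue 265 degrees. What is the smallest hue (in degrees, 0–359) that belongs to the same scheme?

25°

A triad places three hues 120° apart.
The full set through 265° is {25°, 145°, 265°}.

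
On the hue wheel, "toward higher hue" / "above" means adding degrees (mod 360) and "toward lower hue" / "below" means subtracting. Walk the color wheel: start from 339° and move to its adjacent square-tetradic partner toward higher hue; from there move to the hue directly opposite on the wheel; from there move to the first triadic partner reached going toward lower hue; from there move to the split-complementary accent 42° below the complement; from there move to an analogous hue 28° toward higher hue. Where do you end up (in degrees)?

square ↑ +90°: 339 + 90 = 429 → 429 − 360 = 69°
complement +180°: 69 + 180 = 249°
triadic ↓ −120°: 249 − 120 = 129°
split-comp 42° ↓ +138°: 129 + 138 = 267°
analog 28° ↑ +28°: 267 + 28 = 295°

295°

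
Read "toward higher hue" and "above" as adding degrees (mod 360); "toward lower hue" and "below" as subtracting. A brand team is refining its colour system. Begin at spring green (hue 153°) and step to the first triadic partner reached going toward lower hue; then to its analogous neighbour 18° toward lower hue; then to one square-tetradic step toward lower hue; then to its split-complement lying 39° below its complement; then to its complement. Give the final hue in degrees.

246°

triadic ↓ −120°: 153 − 120 = 33°
analog 18° ↓ −18°: 33 − 18 = 15°
square ↓ −90°: 15 − 90 = -75 → -75 + 360 = 285°
split-comp 39° ↓ +141°: 285 + 141 = 426 → 426 − 360 = 66°
complement +180°: 66 + 180 = 246°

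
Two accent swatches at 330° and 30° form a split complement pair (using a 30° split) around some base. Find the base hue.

180°

The accents sit 30° either side of the complement, so the complement is their short-arc midpoint on the wheel.
Short-arc midpoint of 330° and 30°: 0°.
Base is 180° from the complement: 0 − 180 = -180 → -180 + 360 = 180°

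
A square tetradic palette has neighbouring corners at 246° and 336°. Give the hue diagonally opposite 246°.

A square tetradic scheme places four hues 90° apart; opposite corners are 180° apart.
246 + 180 = 426 → 426 − 360 = 66°

66°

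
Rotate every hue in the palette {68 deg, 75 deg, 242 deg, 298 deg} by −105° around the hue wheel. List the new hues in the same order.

68 − 105 = -37 → -37 + 360 = 323°
75 − 105 = -30 → -30 + 360 = 330°
242 − 105 = 137°
298 − 105 = 193°

323°, 330°, 137°, 193°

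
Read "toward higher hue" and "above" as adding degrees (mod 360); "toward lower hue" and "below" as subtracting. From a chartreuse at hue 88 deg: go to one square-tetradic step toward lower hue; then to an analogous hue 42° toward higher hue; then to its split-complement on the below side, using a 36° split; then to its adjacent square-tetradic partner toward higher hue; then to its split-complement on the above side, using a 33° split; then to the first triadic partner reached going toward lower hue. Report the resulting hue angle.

88 − 90 = -2 → -2 + 360 = 358°   (square ↓)
358 + 42 = 400 → 400 − 360 = 40°   (analog 42° ↑)
40 + 144 = 184°   (split-comp 36° ↓)
184 + 90 = 274°   (square ↑)
274 + 213 = 487 → 487 − 360 = 127°   (split-comp 33° ↑)
127 − 120 = 7°   (triadic ↓)

7°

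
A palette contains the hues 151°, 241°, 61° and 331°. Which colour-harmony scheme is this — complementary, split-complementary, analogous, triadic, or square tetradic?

Sort the hues: 61°, 151°, 241°, 331°.
Successive gaps around the wheel: 90°, 90°, 90°, 90°.
Four hues every 90° form a square tetradic scheme.

square tetradic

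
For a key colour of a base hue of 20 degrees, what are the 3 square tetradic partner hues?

110°, 200°, 290°

A square tetradic scheme places four hues every 90°.
20 + 90 = 110°
20 + 180 = 200°
20 + 270 = 290°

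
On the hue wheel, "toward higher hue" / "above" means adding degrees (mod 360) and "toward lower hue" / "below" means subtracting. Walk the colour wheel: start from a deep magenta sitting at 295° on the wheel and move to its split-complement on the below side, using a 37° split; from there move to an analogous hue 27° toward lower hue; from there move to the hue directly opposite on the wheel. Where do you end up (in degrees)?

231°

295 + 143 = 438 → 438 − 360 = 78°   (split-comp 37° ↓)
78 − 27 = 51°   (analog 27° ↓)
51 + 180 = 231°   (complement)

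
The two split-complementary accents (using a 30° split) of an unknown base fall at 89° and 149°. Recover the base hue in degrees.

299°

The accents sit 30° either side of the complement, so the complement is their short-arc midpoint on the wheel.
Short-arc midpoint of 89° and 149°: 119°.
Base is 180° from the complement: 119 − 180 = -61 → -61 + 360 = 299°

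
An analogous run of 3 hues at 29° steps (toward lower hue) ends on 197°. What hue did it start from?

255°

2 steps of 29° (toward lower hue) give a net shift of −58°.
Start = end − shift: 197 + 58 = 255°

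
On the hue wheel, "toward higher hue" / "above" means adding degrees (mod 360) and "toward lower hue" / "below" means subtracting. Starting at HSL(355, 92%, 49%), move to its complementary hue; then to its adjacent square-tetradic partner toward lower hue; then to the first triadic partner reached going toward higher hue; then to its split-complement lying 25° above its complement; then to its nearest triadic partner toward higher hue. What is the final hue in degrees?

complement +180°: 355 + 180 = 535 → 535 − 360 = 175°
square ↓ −90°: 175 − 90 = 85°
triadic ↑ +120°: 85 + 120 = 205°
split-comp 25° ↑ +205°: 205 + 205 = 410 → 410 − 360 = 50°
triadic ↑ +120°: 50 + 120 = 170°

170°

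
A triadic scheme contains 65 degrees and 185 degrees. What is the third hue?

305°

A triad spaces three hues 120° apart.
The full set is {65°, 185°, 305°}.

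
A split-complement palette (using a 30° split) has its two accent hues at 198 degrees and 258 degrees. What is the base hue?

48°

The accents sit 30° either side of the complement, so the complement is their short-arc midpoint on the wheel.
Short-arc midpoint of 198° and 258°: 228°.
Base is 180° from the complement: 228 − 180 = 48°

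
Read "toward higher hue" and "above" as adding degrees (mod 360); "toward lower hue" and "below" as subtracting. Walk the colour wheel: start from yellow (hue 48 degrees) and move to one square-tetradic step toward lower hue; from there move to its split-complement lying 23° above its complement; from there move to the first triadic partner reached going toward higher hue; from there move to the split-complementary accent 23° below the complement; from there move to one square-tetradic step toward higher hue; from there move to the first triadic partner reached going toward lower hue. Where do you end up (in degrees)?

square ↓ −90°: 48 − 90 = -42 → -42 + 360 = 318°
split-comp 23° ↑ +203°: 318 + 203 = 521 → 521 − 360 = 161°
triadic ↑ +120°: 161 + 120 = 281°
split-comp 23° ↓ +157°: 281 + 157 = 438 → 438 − 360 = 78°
square ↑ +90°: 78 + 90 = 168°
triadic ↓ −120°: 168 − 120 = 48°

48°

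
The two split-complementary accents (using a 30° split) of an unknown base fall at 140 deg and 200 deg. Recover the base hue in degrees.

The accents sit 30° either side of the complement, so the complement is their short-arc midpoint on the wheel.
Short-arc midpoint of 140° and 200°: 170°.
Base is 180° from the complement: 170 − 180 = -10 → -10 + 360 = 350°

350°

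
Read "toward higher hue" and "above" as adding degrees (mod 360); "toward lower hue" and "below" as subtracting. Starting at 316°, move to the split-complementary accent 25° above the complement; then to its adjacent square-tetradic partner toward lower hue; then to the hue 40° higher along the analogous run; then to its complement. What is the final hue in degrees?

291°

316 + 205 = 521 → 521 − 360 = 161°   (split-comp 25° ↑)
161 − 90 = 71°   (square ↓)
71 + 40 = 111°   (analog 40° ↑)
111 + 180 = 291°   (complement)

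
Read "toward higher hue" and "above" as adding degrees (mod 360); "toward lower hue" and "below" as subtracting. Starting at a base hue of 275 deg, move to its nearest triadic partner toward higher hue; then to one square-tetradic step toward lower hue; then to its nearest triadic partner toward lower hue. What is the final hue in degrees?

185°

+120° (triadic ↑): 275 + 120 = 395 → 395 − 360 = 35°
−90° (square ↓): 35 − 90 = -55 → -55 + 360 = 305°
−120° (triadic ↓): 305 − 120 = 185°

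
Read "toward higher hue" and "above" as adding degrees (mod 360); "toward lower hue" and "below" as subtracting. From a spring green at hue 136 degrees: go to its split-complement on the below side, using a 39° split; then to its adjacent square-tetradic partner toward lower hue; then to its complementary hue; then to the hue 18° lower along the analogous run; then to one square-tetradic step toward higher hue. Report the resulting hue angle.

79°

split-comp 39° ↓ +141°: 136 + 141 = 277°
square ↓ −90°: 277 − 90 = 187°
complement +180°: 187 + 180 = 367 → 367 − 360 = 7°
analog 18° ↓ −18°: 7 − 18 = -11 → -11 + 360 = 349°
square ↑ +90°: 349 + 90 = 439 → 439 − 360 = 79°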